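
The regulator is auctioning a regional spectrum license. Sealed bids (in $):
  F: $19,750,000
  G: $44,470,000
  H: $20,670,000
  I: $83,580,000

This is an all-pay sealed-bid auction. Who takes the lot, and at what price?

All-pay sealed-bid auction: the highest bidder wins the item, but every bidder pays their own bid.
Bids ranked: 83,580,000 (I) > 44,470,000 (G) > 20,670,000 (H) > 19,750,000 (F)
I is highest and takes the item; every bidder forfeits their bid.

I pays $83,580,000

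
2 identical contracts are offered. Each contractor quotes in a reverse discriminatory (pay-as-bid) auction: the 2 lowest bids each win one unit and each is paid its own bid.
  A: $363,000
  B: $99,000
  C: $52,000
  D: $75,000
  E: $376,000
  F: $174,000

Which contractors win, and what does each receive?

Ordering the bids: 52,000 (C), 75,000 (D), 99,000 (B), 174,000 (F), …
Lowest 2: C, D.
Each winner is paid its own bid: C $52,000, D $75,000.

C $52,000, D $75,000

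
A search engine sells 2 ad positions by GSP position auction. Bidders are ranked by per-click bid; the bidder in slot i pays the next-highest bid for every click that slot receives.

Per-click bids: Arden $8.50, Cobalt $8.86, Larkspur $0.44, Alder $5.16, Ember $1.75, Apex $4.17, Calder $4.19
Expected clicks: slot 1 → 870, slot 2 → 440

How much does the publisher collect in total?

Total revenue: $9665.40

Ranked by bid: $8.86 (Cobalt) > $8.50 (Arden) > $5.16 (Alder) > …
Slot 1: Cobalt pays $8.50 × 870 = $7395.00
Slot 2: Arden pays $5.16 × 440 = $2270.40
Total = $9665.40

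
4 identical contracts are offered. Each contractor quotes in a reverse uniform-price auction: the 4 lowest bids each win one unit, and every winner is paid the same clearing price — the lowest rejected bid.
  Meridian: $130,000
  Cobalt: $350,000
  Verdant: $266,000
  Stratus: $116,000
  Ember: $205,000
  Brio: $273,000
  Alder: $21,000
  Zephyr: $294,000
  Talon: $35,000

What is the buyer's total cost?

Total cost: $820,000

Bids ranked low→high: 21,000 (Alder), 35,000 (Talon), 116,000 (Stratus), 130,000 (Meridian), 205,000 (Ember), 266,000 (Verdant), …
The 4 lowest are Alder, Talon, Stratus, Meridian.
Clearing price = lowest rejected bid = $205,000.
Total cost = 4 × $205,000 = $820,000.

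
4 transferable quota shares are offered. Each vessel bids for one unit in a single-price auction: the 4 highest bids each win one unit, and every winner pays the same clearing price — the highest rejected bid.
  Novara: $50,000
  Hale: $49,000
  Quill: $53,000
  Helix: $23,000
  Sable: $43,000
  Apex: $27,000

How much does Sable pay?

Bids ranked high→low: 53,000 (Quill), 50,000 (Novara), 49,000 (Hale), 43,000 (Sable), 27,000 (Apex), 23,000 (Helix)
Winners (4 units): Quill, Novara, Hale, Sable.
Clearing price = highest rejected bid = $27,000.
Sable wins → pays $27,000.

Sable pays $27,000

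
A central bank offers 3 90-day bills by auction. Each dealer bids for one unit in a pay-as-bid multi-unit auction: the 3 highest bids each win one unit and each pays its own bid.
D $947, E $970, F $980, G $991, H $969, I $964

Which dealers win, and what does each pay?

Ordering the bids: 991 (G), 980 (F), 970 (E), 969 (H), 964 (I), …
The 3 highest are G, F, E.
Each winner pays its own bid: G $991, F $980, E $970.

G $991, F $980, E $970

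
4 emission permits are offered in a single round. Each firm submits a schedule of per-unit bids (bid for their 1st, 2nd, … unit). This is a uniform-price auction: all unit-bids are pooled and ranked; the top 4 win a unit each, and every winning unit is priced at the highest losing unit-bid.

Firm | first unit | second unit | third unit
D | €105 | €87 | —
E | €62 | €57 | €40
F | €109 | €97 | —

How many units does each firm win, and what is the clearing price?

D 2, F 2; clearing price €62

Merging the schedules and taking the best 4: 109 (F-1), 105 (D-1), 97 (F-2), 87 (D-2)
The (k+1)-th unit-bid is €62.
Allocation: D 2, F 2.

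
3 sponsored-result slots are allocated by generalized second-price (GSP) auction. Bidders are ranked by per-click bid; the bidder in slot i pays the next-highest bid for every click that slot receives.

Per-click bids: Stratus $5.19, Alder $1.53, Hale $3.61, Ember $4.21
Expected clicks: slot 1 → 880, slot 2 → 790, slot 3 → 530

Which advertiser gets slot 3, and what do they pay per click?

Hale; $1.53 per click

Sorting advertisers: $5.19 (Stratus) > $4.21 (Ember) > $3.61 (Hale) > $1.53 (Alder)
Slot 3 goes to the third-ranked bidder, Hale, who pays the next bid down: $1.53/click.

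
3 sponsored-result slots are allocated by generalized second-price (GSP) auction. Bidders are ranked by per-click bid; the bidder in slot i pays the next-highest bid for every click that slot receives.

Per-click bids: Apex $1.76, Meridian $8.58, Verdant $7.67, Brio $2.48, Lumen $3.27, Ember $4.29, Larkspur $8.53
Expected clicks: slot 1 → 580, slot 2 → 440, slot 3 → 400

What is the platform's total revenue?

Total revenue: $10038.20

Per-click bids in order: $8.58 (Meridian) > $8.53 (Larkspur) > $7.67 (Verdant) > $4.29 (Ember) > …
Slot 1: Meridian pays $8.53 × 580 = $4947.40
Slot 2: Larkspur pays $7.67 × 440 = $3374.80
Slot 3: Verdant pays $4.29 × 400 = $1716.00
Total = $10038.20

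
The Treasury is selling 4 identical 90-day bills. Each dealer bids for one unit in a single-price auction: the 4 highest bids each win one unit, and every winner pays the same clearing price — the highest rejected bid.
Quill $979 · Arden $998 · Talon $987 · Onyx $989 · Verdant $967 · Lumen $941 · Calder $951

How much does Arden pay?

Ordering the bids: 998 (Arden), 989 (Onyx), 987 (Talon), 979 (Quill), 967 (Verdant), 951 (Calder), …
The 4 highest are Arden, Onyx, Talon, Quill.
Clearing price = highest rejected bid = $967.
Arden wins → pays $967.

Arden pays $967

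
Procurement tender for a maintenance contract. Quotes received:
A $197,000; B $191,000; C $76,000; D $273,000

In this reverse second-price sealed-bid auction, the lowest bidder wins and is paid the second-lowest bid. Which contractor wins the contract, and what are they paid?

C is paid $191,000

Sorting bids: 76,000 (C) < 191,000 (B) < 197,000 (A) < 273,000 (D)
C is lowest; is paid the second-lowest bid, $191,000.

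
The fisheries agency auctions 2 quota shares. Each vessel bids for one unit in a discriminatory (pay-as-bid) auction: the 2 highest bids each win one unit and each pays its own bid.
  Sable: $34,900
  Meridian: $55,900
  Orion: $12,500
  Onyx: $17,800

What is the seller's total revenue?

Total revenue: $90,800

Sorting: 55,900 (Meridian), 34,900 (Sable), 17,800 (Onyx), 12,500 (Orion)
Winners (2 units): Meridian, Sable.
Total revenue = 55,900 + 34,900 = $90,800.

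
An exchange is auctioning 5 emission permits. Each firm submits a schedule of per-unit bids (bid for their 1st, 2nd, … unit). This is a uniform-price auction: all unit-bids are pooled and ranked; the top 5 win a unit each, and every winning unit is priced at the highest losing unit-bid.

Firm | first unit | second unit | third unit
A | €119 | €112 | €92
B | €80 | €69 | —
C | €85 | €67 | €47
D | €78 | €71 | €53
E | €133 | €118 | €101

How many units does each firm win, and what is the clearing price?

Merging the schedules and taking the best 5: 133 (E-1), 119 (A-1), 118 (E-2), 112 (A-2), 101 (E-3)
Highest rejected unit-bid = €92.
Allocation: A 2, E 3.

A 2, E 3; clearing price €92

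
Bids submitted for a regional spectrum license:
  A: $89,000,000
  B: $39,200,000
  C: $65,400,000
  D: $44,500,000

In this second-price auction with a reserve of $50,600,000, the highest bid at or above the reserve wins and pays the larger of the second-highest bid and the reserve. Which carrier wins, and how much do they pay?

Bids ranked: 89,000,000 (A) > 65,400,000 (C) > 44,500,000 (D) > 39,200,000 (B)
A has the top bid at or above the reserve ($89,000,000).
Second-highest bid $65,400,000 exceeds the reserve $50,600,000 → payment $65,400,000.

A pays $65,400,000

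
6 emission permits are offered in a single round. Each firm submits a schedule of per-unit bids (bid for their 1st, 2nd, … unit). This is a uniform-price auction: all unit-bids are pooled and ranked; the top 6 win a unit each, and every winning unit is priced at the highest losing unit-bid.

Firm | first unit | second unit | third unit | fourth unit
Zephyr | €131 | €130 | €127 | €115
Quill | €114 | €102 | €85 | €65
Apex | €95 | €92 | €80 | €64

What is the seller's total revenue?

Merging the schedules and taking the best 6: 131 (Zephyr-1), 130 (Zephyr-2), 127 (Zephyr-3), 115 (Zephyr-4), 114 (Quill-1), 102 (Quill-2)
First bid not allocated: €95.
Allocation: Quill 2, Zephyr 4. Every unit priced at €95.
Revenue = 6 × 95 = €570.

Total revenue: €570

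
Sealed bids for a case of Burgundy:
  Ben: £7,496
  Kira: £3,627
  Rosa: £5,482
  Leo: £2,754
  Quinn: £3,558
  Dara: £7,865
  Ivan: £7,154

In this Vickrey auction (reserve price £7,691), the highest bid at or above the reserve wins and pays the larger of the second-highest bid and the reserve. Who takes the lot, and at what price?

Sorting bids: 7,865 (Dara) > 7,496 (Ben) > 7,154 (Ivan) > 5,482 (Rosa) > 3,627 (Kira) > 3,558 (Quinn) > …
Dara has the top bid at or above the reserve (£7,865).
Second-highest bid £7,496 is below the reserve £7,691, so the reserve binds → payment £7,691.

Dara pays £7,691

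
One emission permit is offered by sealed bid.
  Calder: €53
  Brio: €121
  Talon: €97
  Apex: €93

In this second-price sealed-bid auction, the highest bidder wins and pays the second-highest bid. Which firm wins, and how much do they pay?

Brio pays €97

Rule: the highest bidder wins and pays the second-highest bid.
Sorting bids: 121 (Brio) > 97 (Talon) > 93 (Apex) > 53 (Calder)
Brio is highest; pays the second-highest bid, €97.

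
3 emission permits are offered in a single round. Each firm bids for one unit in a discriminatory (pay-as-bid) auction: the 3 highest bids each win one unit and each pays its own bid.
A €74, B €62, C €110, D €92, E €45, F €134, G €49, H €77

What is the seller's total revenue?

Ordering the bids: 134 (F), 110 (C), 92 (D), 77 (H), 74 (A), …
Top 3: F, C, D.
Total revenue = 134 + 110 + 92 = €336.

Total revenue: €336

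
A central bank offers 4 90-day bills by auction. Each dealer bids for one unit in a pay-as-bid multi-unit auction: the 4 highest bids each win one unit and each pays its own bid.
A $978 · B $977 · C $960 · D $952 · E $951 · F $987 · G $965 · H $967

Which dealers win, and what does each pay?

Sorting: 987 (F), 978 (A), 977 (B), 967 (H), 965 (G), 960 (C), …
The 4 highest are F, A, B, H.
Each winner pays its own bid: F $987, A $978, B $977, H $967.

F $987, A $978, B $977, H $967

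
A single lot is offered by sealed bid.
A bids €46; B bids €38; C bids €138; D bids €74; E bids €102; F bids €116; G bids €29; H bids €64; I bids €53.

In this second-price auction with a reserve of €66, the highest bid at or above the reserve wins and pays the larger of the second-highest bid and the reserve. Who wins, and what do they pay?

C pays €116

Second-price auction with a reserve of €66: the highest bid at or above the reserve wins and pays the larger of the second-highest bid and the reserve.
Sorting bids: 138 (C) > 116 (F) > 102 (E) > 74 (D) > 64 (H) > 53 (I) > …
C has the top bid at or above the reserve (€138).
Second-highest bid €116 exceeds the reserve €66 → payment €116.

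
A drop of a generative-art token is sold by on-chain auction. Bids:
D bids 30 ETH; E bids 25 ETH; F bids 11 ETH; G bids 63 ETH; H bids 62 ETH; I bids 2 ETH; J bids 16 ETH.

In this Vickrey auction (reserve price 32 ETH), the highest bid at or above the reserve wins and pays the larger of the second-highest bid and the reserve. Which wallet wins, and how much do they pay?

Vickrey auction (reserve price 32 ETH): the highest bid at or above the reserve wins and pays the larger of the second-highest bid and the reserve.
Bids in order: 63 (G) > 62 (H) > 30 (D) > 25 (E) > 16 (J) > 11 (F) > …
Highest eligible bid: G at 63 ETH.
Second-highest bid 62 ETH exceeds the reserve 32 ETH → payment 62 ETH.

G pays 62 ETH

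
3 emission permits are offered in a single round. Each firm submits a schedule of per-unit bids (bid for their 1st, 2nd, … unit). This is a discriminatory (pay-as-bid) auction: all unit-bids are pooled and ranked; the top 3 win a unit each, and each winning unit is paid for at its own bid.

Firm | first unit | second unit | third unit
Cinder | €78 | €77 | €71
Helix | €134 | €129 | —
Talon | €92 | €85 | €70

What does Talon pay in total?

Talon pays €92

Merging the schedules and taking the best 3: 134 (Helix-1), 129 (Helix-2), 92 (Talon-1)
Next rejected bid: €85 (not a price — pay-as-bid).
Talon's winning unit-bids: 92 = €92.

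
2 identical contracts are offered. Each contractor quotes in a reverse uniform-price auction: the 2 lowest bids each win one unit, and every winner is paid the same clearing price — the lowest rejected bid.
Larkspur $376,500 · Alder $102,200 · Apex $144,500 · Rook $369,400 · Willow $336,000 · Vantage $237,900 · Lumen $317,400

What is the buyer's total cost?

Total cost: $475,800

Ordering the bids: 102,200 (Alder), 144,500 (Apex), 237,900 (Vantage), 317,400 (Lumen), …
The 2 lowest are Alder, Apex.
Lowest unsuccessful bid: $237,900 → clearing price.
Total cost = 2 × $237,900 = $475,800.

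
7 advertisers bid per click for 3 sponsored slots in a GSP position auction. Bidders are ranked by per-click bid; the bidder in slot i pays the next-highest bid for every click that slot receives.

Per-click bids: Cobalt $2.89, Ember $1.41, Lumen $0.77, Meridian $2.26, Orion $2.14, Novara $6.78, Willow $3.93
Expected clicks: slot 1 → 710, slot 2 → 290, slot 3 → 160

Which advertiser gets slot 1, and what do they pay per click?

Ranked by bid: $6.78 (Novara) > $3.93 (Willow) > $2.89 (Cobalt) > $2.26 (Meridian) > …
Slot 1 goes to the first-ranked bidder, Novara, who pays the next bid down: $3.93/click.

Novara; $3.93 per click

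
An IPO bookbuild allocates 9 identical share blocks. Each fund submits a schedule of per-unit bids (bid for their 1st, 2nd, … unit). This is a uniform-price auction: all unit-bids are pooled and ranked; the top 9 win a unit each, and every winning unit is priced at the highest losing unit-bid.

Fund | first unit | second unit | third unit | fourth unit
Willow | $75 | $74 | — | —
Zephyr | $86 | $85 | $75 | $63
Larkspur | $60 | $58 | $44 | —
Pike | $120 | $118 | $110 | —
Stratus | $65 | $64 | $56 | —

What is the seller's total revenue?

Total revenue: $576

Merging the schedules and taking the best 9: 120 (Pike-1), 118 (Pike-2), 110 (Pike-3), 86 (Zephyr-1), 85 (Zephyr-2), 75 (Willow-1), 75 (Zephyr-3), 74 (Willow-2), 65 (Stratus-1)
The (k+1)-th unit-bid is $64.
Allocation: Pike 3, Stratus 1, Willow 2, Zephyr 3. Every unit priced at $64.
Revenue = 9 × 64 = $576.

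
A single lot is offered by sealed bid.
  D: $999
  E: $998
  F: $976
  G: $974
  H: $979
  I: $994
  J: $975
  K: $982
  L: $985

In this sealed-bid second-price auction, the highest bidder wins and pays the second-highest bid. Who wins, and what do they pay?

D pays $998

Rule: the highest bidder wins and pays the second-highest bid.
Bids in order: 999 (D) > 998 (E) > 994 (I) > 985 (L) > 982 (K) > 979 (H) > …
Second-price: D pays E's bid of $998.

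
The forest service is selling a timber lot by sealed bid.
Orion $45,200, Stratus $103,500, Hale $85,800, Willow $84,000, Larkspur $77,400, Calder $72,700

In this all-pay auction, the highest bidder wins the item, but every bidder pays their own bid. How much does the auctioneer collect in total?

Bids ranked: 103,500 (Stratus) > 85,800 (Hale) > 84,000 (Willow) > 77,400 (Larkspur) > 72,700 (Calder) > 45,200 (Orion)
Stratus wins with the top bid; all bids are sunk regardless.
Every bidder forfeits their bid regardless of winning.
Revenue = 45,200 + 103,500 + 85,800 + 84,000 + 77,400 + 72,700 = $468,600.

Total revenue: $468,600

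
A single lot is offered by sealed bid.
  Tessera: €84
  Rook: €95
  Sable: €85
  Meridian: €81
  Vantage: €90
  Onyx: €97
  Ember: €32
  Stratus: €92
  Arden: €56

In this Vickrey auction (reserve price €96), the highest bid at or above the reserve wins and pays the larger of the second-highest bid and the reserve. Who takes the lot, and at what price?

Sorting bids: 97 (Onyx) > 95 (Rook) > 92 (Stratus) > 90 (Vantage) > 85 (Sable) > 84 (Tessera) > …
Highest eligible bid: Onyx at €97.
max(second-highest €95, reserve €96) = €96.

Onyx pays €96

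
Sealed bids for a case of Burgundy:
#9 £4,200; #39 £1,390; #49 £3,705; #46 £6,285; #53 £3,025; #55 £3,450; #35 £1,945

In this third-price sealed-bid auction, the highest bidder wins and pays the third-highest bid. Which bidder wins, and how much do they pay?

Rule: the highest bidder wins and pays the third-highest bid.
Sorting bids: 6,285 (#46) > 4,200 (#9) > 3,705 (#49) > 3,450 (#55) > 3,025 (#53) > 1,945 (#35) > …
#46 is highest; pays the third-highest bid, £3,705.

#46 pays £3,705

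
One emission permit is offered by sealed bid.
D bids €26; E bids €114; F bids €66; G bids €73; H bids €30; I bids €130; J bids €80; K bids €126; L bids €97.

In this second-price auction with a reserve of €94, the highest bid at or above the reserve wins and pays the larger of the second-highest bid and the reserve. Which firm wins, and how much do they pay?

I pays €126

Sorting bids: 130 (I) > 126 (K) > 114 (E) > 97 (L) > 80 (J) > 73 (G) > …
I has the top bid at or above the reserve (€130).
Second-highest bid €126 exceeds the reserve €94 → payment €126.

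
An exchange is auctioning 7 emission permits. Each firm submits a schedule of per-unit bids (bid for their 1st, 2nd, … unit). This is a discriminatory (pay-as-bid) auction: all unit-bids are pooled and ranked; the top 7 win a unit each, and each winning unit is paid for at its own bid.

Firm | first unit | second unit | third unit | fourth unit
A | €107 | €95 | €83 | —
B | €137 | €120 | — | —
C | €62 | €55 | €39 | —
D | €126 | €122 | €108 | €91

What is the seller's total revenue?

Total revenue: €815

Merging the schedules and taking the best 7: 137 (B-1), 126 (D-1), 122 (D-2), 120 (B-2), 108 (D-3), 107 (A-1), 95 (A-2)
Next rejected bid: €91 (not a price — pay-as-bid).
Each winning unit pays its own bid.
Revenue = 137 + 126 + 122 + 120 + 108 + 107 + 95 = €815.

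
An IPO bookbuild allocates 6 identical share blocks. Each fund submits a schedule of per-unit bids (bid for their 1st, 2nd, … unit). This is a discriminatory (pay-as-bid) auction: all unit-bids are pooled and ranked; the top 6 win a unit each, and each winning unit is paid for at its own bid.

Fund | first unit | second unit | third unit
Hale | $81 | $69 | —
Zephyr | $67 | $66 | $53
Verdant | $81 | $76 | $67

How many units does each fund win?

Hale 2, Verdant 3, Zephyr 1

All unit-bids, highest first — top 6: 81 (Hale-1), 81 (Verdant-1), 76 (Verdant-2), 69 (Hale-2), 67 (Zephyr-1), 67 (Verdant-3)
Next rejected bid: $66 (not a price — pay-as-bid).
Allocation: Hale 2, Verdant 3, Zephyr 1.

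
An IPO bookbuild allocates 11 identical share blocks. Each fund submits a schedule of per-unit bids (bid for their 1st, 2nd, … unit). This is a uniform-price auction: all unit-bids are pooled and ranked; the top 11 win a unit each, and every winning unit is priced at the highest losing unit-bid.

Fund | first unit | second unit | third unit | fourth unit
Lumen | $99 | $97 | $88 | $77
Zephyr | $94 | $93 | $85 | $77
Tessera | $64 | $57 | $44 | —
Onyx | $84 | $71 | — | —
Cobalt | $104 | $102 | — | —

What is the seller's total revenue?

All unit-bids, highest first — top 11: 104 (Cobalt-1), 102 (Cobalt-2), 99 (Lumen-1), 97 (Lumen-2), 94 (Zephyr-1), 93 (Zephyr-2), 88 (Lumen-3), 85 (Zephyr-3), 84 (Onyx-1), 77 (Lumen-4), 77 (Zephyr-4)
Highest rejected unit-bid = $71.
Allocation: Cobalt 2, Lumen 4, Onyx 1, Zephyr 4. Every unit priced at $71.
Revenue = 11 × 71 = $781.

Total revenue: $781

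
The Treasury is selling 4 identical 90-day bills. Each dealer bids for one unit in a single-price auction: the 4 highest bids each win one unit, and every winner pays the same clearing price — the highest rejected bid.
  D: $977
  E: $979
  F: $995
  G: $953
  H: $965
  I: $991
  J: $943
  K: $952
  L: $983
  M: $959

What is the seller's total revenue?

Bids ranked high→low: 995 (F), 991 (I), 983 (L), 979 (E), 977 (D), 965 (H), …
The 4 highest are F, I, L, E.
First losing bid is D's $977, which sets the uniform price.
Total revenue = 4 × $977 = $3,908.

Total revenue: $3,908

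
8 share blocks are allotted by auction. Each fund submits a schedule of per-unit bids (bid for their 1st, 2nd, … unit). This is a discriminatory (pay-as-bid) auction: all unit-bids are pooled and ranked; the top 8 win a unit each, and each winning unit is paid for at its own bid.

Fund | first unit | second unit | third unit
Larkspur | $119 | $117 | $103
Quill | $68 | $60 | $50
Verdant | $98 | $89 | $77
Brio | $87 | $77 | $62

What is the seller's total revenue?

Pooled unit-bids ranked (top 8): 119 (Larkspur-1), 117 (Larkspur-2), 103 (Larkspur-3), 98 (Verdant-1), 89 (Verdant-2), 87 (Brio-1), 77 (Verdant-3), 77 (Brio-2)
Next rejected bid: $68 (not a price — pay-as-bid).
Each winning unit pays its own bid.
Revenue = 119 + 117 + 103 + 98 + 89 + 87 + 77 + 77 = $767.

Total revenue: $767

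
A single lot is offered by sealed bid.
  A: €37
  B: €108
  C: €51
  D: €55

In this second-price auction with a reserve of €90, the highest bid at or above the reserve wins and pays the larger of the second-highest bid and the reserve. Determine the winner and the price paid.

Rule: the highest bid at or above the reserve wins and pays the larger of the second-highest bid and the reserve.
Bids ranked: 108 (B) > 55 (D) > 51 (C) > 37 (A)
B has the top bid at or above the reserve (€108).
Second-highest bid €55 is below the reserve €90, so the reserve binds → payment €90.

B pays €90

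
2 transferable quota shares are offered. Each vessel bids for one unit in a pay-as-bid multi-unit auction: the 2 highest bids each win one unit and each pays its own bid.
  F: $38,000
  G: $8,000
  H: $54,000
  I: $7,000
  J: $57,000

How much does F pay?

Sorting: 57,000 (J), 54,000 (H), 38,000 (F), 8,000 (G), …
Winners (2 units): J, H.
F does not win → $0.

F pays $0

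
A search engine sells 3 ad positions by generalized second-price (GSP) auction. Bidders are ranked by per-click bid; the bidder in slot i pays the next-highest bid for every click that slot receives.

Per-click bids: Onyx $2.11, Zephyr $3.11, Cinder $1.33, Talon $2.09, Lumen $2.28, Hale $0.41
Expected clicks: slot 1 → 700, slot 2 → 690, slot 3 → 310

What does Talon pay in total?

Ranked by bid: $3.11 (Zephyr) > $2.28 (Lumen) > $2.11 (Onyx) > $2.09 (Talon) > …
Talon ranks below slot 3 → no slot, pays nothing.

Talon pays $0.00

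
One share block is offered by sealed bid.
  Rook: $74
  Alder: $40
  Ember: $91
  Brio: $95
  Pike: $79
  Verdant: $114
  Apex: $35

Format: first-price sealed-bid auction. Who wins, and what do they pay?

Rule: the highest bidder wins and pays their own bid.
Bids ranked: 114 (Verdant) > 95 (Brio) > 91 (Ember) > 79 (Pike) > 74 (Rook) > 40 (Alder) > …
Verdant is highest → pays own bid, $114.

Verdant pays $114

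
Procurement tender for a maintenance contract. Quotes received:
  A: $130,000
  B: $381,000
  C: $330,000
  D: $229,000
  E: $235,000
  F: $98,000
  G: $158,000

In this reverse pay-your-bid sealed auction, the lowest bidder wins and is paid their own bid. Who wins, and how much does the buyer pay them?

Rule: the lowest bidder wins and is paid their own bid.
Bids ranked: 98,000 (F) < 130,000 (A) < 158,000 (G) < 229,000 (D) < 235,000 (E) < 330,000 (C) < …
First-price: F is paid what they bid, $98,000.

F is paid $98,000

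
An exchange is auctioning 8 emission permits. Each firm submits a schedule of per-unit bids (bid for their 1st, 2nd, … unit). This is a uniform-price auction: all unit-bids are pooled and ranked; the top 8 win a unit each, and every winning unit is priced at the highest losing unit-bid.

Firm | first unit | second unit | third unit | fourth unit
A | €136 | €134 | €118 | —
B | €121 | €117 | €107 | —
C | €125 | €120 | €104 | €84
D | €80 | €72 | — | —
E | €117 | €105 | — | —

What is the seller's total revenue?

Pooled unit-bids ranked (top 8): 136 (A-1), 134 (A-2), 125 (C-1), 121 (B-1), 120 (C-2), 118 (A-3), 117 (B-2), 117 (E-1)
First bid not allocated: €107.
Allocation: A 3, B 2, C 2, E 1. Every unit priced at €107.
Revenue = 8 × 107 = €856.

Total revenue: €856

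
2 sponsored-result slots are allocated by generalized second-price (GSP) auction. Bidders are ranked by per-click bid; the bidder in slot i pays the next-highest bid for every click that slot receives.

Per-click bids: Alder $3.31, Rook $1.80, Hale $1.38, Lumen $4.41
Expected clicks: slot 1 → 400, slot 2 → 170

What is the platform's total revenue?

Total revenue: $1630.00

Sorting advertisers: $4.41 (Lumen) > $3.31 (Alder) > $1.80 (Rook) > …
Slot 1: Lumen pays $3.31 × 400 = $1324.00
Slot 2: Alder pays $1.80 × 170 = $306.00
Total = $1630.00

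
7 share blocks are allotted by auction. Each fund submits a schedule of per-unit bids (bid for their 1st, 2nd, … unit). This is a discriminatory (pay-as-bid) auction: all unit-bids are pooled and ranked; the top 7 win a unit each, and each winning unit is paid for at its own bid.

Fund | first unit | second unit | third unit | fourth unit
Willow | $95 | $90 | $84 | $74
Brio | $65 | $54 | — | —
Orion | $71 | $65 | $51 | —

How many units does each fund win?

Merging the schedules and taking the best 7: 95 (Willow-1), 90 (Willow-2), 84 (Willow-3), 74 (Willow-4), 71 (Orion-1), 65 (Brio-1), 65 (Orion-2)
Next rejected bid: $54 (not a price — pay-as-bid).
Allocation: Brio 1, Orion 2, Willow 4.

Brio 1, Orion 2, Willow 4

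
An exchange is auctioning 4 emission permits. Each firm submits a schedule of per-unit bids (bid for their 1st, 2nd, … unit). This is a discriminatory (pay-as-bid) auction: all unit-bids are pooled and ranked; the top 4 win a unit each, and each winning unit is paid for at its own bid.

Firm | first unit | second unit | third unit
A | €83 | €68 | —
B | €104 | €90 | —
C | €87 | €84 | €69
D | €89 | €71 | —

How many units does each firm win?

B 2, C 1, D 1

All unit-bids, highest first — top 4: 104 (B-1), 90 (B-2), 89 (D-1), 87 (C-1)
Next rejected bid: €84 (not a price — pay-as-bid).
Allocation: B 2, C 1, D 1.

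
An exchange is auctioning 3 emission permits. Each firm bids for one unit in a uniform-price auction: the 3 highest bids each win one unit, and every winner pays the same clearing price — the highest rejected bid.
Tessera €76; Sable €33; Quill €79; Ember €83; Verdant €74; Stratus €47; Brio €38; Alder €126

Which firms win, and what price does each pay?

Sorting: 126 (Alder), 83 (Ember), 79 (Quill), 76 (Tessera), 74 (Verdant), …
Top 3: Alder, Ember, Quill.
Clearing price = highest rejected bid = €76.

Alder, Ember, Quill; each pays €76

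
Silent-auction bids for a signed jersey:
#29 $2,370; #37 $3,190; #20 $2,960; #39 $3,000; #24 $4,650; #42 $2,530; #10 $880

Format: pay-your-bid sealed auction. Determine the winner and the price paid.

Sorting bids: 4,650 (#24) > 3,190 (#37) > 3,000 (#39) > 2,960 (#20) > 2,530 (#42) > 2,370 (#29) > …
#24 has the highest bid and pays exactly that: $4,650.

#24 pays $4,650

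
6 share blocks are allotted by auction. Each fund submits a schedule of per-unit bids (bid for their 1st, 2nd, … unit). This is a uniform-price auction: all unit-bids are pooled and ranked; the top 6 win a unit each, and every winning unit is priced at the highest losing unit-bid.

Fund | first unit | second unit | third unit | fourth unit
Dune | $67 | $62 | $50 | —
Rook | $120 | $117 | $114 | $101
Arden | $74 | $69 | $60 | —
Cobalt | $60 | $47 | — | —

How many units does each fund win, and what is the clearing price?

Arden 2, Rook 4; clearing price $67

All unit-bids, highest first — top 6: 120 (Rook-1), 117 (Rook-2), 114 (Rook-3), 101 (Rook-4), 74 (Arden-1), 69 (Arden-2)
The (k+1)-th unit-bid is $67.
Allocation: Arden 2, Rook 4.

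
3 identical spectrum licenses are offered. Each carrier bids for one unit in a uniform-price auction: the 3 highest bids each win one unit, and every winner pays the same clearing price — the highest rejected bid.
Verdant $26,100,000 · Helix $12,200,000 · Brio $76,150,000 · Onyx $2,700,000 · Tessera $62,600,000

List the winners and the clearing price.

Bids ranked high→low: 76,150,000 (Brio), 62,600,000 (Tessera), 26,100,000 (Verdant), 12,200,000 (Helix), 2,700,000 (Onyx)
The 3 highest are Brio, Tessera, Verdant.
Highest unsuccessful bid: $12,200,000 → clearing price.

Brio, Tessera, Verdant; each pays $12,200,000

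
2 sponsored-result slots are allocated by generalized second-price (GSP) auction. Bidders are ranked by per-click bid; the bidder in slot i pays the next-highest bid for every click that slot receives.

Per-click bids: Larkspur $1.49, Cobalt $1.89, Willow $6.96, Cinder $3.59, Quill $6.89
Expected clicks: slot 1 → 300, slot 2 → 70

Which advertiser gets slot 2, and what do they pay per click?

Quill; $3.59 per click

Sorting advertisers: $6.96 (Willow) > $6.89 (Quill) > $3.59 (Cinder) > …
Slot 2 goes to the second-ranked bidder, Quill, who pays the next bid down: $3.59/click.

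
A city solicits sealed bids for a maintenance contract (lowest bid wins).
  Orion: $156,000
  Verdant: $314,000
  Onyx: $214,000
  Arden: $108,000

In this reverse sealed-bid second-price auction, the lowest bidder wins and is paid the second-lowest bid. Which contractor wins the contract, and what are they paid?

Reverse sealed-bid second-price auction: the lowest bidder wins and is paid the second-lowest bid.
Sorting bids: 108,000 (Arden) < 156,000 (Orion) < 214,000 (Onyx) < 314,000 (Verdant)
Second-price: Arden is paid Orion's bid of $156,000.

Arden is paid $156,000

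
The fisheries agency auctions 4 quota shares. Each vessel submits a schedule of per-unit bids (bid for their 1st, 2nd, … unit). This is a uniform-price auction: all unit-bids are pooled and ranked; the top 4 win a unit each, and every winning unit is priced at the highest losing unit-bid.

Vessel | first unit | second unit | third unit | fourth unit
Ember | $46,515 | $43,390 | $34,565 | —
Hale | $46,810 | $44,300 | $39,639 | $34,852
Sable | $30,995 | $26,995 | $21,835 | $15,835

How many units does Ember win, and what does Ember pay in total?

Ember: 2 units, pays $79,278

Merging the schedules and taking the best 4: 46,810 (Hale-1), 46,515 (Ember-1), 44,300 (Hale-2), 43,390 (Ember-2)
The (k+1)-th unit-bid is $39,639.
Ember wins 2 unit(s) at $39,639 each.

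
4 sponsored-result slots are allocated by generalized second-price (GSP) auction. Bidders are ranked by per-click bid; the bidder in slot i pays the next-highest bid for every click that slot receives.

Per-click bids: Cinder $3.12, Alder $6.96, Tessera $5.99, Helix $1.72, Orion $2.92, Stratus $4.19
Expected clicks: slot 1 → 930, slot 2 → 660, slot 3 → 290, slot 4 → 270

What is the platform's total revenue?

Total revenue: $10029.30

Sorting advertisers: $6.96 (Alder) > $5.99 (Tessera) > $4.19 (Stratus) > $3.12 (Cinder) > $2.92 (Orion) > …
Slot 1: Alder pays $5.99 × 930 = $5570.70
Slot 2: Tessera pays $4.19 × 660 = $2765.40
Slot 3: Stratus pays $3.12 × 290 = $904.80
Slot 4: Cinder pays $2.92 × 270 = $788.40
Total = $10029.30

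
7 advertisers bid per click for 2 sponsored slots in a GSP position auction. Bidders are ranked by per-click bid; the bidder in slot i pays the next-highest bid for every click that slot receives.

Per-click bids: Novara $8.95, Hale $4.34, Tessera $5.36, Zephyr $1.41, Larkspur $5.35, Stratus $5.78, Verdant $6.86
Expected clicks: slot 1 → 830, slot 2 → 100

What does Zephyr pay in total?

Sorting advertisers: $8.95 (Novara) > $6.86 (Verdant) > $5.78 (Stratus) > …
Zephyr ranks below slot 2 → no slot, pays nothing.

Zephyr pays $0.00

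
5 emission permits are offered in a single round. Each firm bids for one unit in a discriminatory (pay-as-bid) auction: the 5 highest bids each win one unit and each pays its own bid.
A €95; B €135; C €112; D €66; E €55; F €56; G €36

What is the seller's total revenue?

Bids ranked high→low: 135 (B), 112 (C), 95 (A), 66 (D), 56 (F), 55 (E), 36 (G)
Winners (5 units): B, C, A, D, F.
Total revenue = 135 + 112 + 95 + 66 + 56 = €464.

Total revenue: €464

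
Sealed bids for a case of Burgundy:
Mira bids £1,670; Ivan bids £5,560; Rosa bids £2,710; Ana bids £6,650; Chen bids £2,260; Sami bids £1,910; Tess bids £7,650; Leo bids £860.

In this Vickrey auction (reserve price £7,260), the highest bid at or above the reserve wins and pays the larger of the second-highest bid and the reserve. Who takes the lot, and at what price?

Rule: the highest bid at or above the reserve wins and pays the larger of the second-highest bid and the reserve.
Bids in order: 7,650 (Tess) > 6,650 (Ana) > 5,560 (Ivan) > 2,710 (Rosa) > 2,260 (Chen) > 1,910 (Sami) > …
Tess has the top bid at or above the reserve (£7,650).
Second-highest bid £6,650 is below the reserve £7,260, so the reserve binds → payment £7,260.

Tess pays £7,260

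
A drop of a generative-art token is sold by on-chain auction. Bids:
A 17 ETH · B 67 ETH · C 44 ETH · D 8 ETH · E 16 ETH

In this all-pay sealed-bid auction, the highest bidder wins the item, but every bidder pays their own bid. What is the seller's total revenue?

Total revenue: 152 ETH

Bids in order: 67 (B) > 44 (C) > 17 (A) > 16 (E) > 8 (D)
Every bidder forfeits their bid regardless of winning.
Revenue = 17 + 67 + 44 + 8 + 16 = 152 ETH.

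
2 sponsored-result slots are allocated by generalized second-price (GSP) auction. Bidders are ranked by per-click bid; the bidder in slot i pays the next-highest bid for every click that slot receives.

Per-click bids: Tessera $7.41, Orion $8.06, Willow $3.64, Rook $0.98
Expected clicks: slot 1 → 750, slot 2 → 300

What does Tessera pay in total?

Sorting advertisers: $8.06 (Orion) > $7.41 (Tessera) > $3.64 (Willow) > …
Tessera holds slot 2 → pays next bid $3.64 × 300 clicks = $1092.00.

Tessera pays $1092.00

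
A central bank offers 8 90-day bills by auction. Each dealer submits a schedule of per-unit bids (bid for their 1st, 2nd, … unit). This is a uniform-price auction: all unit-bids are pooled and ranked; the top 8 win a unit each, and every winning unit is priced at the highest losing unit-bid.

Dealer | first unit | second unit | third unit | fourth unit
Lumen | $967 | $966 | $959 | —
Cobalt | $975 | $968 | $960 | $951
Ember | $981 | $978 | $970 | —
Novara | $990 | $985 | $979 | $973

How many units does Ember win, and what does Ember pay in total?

Ember: 3 units, pays $2,904

Pooled unit-bids ranked (top 8): 990 (Novara-1), 985 (Novara-2), 981 (Ember-1), 979 (Novara-3), 978 (Ember-2), 975 (Cobalt-1), 973 (Novara-4), 970 (Ember-3)
First bid not allocated: $968.
Ember wins 3 unit(s) at $968 each.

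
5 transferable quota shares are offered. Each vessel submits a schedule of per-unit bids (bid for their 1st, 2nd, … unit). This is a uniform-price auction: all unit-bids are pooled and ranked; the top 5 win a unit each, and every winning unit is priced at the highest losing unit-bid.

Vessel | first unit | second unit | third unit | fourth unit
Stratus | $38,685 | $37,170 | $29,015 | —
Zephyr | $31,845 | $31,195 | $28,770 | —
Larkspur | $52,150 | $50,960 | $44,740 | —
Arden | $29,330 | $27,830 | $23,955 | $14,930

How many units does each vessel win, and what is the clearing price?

Larkspur 3, Stratus 2; clearing price $31,845

All unit-bids, highest first — top 5: 52,150 (Larkspur-1), 50,960 (Larkspur-2), 44,740 (Larkspur-3), 38,685 (Stratus-1), 37,170 (Stratus-2)
The (k+1)-th unit-bid is $31,845.
Allocation: Larkspur 3, Stratus 2.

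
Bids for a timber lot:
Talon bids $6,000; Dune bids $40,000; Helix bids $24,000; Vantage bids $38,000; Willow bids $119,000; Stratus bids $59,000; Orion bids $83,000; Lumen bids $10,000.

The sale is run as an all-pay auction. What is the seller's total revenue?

Total revenue: $379,000

Rule: the highest bidder wins the item, but every bidder pays their own bid.
Bids ranked: 119,000 (Willow) > 83,000 (Orion) > 59,000 (Stratus) > 40,000 (Dune) > 38,000 (Vantage) > 24,000 (Helix) > …
Every bidder forfeits their bid regardless of winning.
Revenue = 6,000 + 40,000 + 24,000 + 38,000 + 119,000 + 59,000 + 83,000 + 10,000 = $379,000.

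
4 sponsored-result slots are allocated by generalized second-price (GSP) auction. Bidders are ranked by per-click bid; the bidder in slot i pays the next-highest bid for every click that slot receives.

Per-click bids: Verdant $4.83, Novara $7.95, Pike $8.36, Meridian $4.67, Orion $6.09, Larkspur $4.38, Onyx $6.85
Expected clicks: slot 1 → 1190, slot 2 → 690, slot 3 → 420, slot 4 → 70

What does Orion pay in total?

Ranked by bid: $8.36 (Pike) > $7.95 (Novara) > $6.85 (Onyx) > $6.09 (Orion) > $4.83 (Verdant) > …
Orion holds slot 4 → pays next bid $4.83 × 70 clicks = $338.10.

Orion pays $338.10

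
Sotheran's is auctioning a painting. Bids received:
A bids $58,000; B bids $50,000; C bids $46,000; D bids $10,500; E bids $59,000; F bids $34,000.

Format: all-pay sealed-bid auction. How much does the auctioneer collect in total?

Bids in order: 59,000 (E) > 58,000 (A) > 50,000 (B) > 46,000 (C) > 34,000 (F) > 10,500 (D)
Every bidder forfeits their bid regardless of winning.
Revenue = 58,000 + 50,000 + 46,000 + 10,500 + 59,000 + 34,000 = $257,500.

Total revenue: $257,500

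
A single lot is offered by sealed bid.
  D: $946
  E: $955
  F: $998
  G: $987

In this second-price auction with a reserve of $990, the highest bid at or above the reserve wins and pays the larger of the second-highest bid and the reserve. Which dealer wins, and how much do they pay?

Sorting bids: 998 (F) > 987 (G) > 955 (E) > 946 (D)
F has the top bid at or above the reserve ($998).
Second-highest bid $987 is below the reserve $990, so the reserve binds → payment $990.

F pays $990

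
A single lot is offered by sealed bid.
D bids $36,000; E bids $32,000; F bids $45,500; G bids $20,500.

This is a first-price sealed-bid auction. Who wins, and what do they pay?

F pays $45,500

First-price sealed-bid auction: the highest bidder wins and pays their own bid.
Bids in order: 45,500 (F) > 36,000 (D) > 32,000 (E) > 20,500 (G)
F has the highest bid and pays exactly that: $45,500.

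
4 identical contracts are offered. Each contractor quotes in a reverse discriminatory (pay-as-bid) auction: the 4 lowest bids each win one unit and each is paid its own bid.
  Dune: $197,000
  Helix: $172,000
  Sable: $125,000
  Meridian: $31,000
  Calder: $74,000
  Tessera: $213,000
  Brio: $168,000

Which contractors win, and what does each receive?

Ordering the bids: 31,000 (Meridian), 74,000 (Calder), 125,000 (Sable), 168,000 (Brio), 172,000 (Helix), 197,000 (Dune), …
Lowest 4: Meridian, Calder, Sable, Brio.
Each winner is paid its own bid: Meridian $31,000, Calder $74,000, Sable $125,000, Brio $168,000.

Meridian $31,000, Calder $74,000, Sable $125,000, Brio $168,000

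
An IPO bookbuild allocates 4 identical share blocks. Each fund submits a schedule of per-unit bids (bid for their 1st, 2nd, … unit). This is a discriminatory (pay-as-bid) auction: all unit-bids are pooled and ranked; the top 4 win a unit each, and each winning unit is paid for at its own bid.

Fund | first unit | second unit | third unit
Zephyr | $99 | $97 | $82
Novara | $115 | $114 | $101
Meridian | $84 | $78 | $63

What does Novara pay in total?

All unit-bids, highest first — top 4: 115 (Novara-1), 114 (Novara-2), 101 (Novara-3), 99 (Zephyr-1)
Next rejected bid: $97 (not a price — pay-as-bid).
Novara's winning unit-bids: 115 + 114 + 101 = $330.

Novara pays $330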